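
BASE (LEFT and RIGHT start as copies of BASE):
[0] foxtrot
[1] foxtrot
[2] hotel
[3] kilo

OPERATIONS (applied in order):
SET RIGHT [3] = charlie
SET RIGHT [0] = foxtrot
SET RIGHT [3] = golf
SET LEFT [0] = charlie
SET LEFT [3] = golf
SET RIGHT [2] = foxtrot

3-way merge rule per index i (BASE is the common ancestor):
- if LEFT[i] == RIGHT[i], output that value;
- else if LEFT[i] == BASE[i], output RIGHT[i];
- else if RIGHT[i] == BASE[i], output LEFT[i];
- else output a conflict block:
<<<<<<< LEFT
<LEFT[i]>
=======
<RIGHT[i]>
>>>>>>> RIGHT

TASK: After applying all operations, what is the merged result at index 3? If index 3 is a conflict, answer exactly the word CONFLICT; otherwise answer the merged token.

Answer: golf

Derivation:
Final LEFT:  [charlie, foxtrot, hotel, golf]
Final RIGHT: [foxtrot, foxtrot, foxtrot, golf]
i=0: L=charlie, R=foxtrot=BASE -> take LEFT -> charlie
i=1: L=foxtrot R=foxtrot -> agree -> foxtrot
i=2: L=hotel=BASE, R=foxtrot -> take RIGHT -> foxtrot
i=3: L=golf R=golf -> agree -> golf
Index 3 -> golf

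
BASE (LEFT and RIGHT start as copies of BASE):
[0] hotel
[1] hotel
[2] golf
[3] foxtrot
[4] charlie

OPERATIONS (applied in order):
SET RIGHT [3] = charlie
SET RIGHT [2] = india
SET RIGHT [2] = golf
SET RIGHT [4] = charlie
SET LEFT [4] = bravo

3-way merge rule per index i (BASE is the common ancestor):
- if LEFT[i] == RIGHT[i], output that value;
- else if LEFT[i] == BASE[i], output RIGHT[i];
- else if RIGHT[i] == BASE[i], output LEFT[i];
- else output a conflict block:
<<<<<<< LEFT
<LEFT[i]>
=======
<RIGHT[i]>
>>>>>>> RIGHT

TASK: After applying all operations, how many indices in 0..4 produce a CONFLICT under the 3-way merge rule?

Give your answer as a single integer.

Final LEFT:  [hotel, hotel, golf, foxtrot, bravo]
Final RIGHT: [hotel, hotel, golf, charlie, charlie]
i=0: L=hotel R=hotel -> agree -> hotel
i=1: L=hotel R=hotel -> agree -> hotel
i=2: L=golf R=golf -> agree -> golf
i=3: L=foxtrot=BASE, R=charlie -> take RIGHT -> charlie
i=4: L=bravo, R=charlie=BASE -> take LEFT -> bravo
Conflict count: 0

Answer: 0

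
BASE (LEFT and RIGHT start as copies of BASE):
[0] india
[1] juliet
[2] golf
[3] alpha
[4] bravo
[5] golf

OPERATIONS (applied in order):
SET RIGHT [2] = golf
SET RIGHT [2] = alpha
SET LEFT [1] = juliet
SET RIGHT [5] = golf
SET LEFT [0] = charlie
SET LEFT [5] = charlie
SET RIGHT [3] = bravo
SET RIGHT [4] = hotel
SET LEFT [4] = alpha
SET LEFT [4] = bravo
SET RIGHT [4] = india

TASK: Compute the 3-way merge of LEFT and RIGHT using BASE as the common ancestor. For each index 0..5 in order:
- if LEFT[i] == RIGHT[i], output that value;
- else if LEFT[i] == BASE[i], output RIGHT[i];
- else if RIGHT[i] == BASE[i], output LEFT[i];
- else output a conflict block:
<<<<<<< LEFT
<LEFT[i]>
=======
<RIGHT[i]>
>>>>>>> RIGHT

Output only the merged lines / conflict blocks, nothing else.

Answer: charlie
juliet
alpha
bravo
india
charlie

Derivation:
Final LEFT:  [charlie, juliet, golf, alpha, bravo, charlie]
Final RIGHT: [india, juliet, alpha, bravo, india, golf]
i=0: L=charlie, R=india=BASE -> take LEFT -> charlie
i=1: L=juliet R=juliet -> agree -> juliet
i=2: L=golf=BASE, R=alpha -> take RIGHT -> alpha
i=3: L=alpha=BASE, R=bravo -> take RIGHT -> bravo
i=4: L=bravo=BASE, R=india -> take RIGHT -> india
i=5: L=charlie, R=golf=BASE -> take LEFT -> charlie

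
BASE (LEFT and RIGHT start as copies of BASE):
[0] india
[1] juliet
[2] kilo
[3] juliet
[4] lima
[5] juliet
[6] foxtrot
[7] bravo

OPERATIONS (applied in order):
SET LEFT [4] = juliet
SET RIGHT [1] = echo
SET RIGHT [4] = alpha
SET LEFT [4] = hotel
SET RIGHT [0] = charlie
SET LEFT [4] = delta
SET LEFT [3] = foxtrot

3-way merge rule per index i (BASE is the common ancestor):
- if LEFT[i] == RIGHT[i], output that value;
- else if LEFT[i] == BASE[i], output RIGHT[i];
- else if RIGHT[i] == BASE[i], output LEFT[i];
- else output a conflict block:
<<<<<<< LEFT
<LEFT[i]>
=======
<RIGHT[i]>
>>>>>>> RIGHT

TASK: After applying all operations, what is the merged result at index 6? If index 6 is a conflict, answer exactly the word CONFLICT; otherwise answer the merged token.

Final LEFT:  [india, juliet, kilo, foxtrot, delta, juliet, foxtrot, bravo]
Final RIGHT: [charlie, echo, kilo, juliet, alpha, juliet, foxtrot, bravo]
i=0: L=india=BASE, R=charlie -> take RIGHT -> charlie
i=1: L=juliet=BASE, R=echo -> take RIGHT -> echo
i=2: L=kilo R=kilo -> agree -> kilo
i=3: L=foxtrot, R=juliet=BASE -> take LEFT -> foxtrot
i=4: BASE=lima L=delta R=alpha all differ -> CONFLICT
i=5: L=juliet R=juliet -> agree -> juliet
i=6: L=foxtrot R=foxtrot -> agree -> foxtrot
i=7: L=bravo R=bravo -> agree -> bravo
Index 6 -> foxtrot

Answer: foxtrot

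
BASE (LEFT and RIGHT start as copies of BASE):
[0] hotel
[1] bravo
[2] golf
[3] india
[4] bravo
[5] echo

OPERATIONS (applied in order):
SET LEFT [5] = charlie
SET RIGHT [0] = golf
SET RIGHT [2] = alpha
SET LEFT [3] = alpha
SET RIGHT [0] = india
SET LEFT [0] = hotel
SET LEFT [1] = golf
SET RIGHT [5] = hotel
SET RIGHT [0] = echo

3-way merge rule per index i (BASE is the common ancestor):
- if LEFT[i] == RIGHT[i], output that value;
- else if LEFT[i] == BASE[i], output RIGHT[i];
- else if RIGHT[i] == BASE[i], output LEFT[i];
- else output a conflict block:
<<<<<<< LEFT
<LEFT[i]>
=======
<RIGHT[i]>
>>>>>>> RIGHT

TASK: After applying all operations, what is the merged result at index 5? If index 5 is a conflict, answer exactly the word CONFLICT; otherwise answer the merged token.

Final LEFT:  [hotel, golf, golf, alpha, bravo, charlie]
Final RIGHT: [echo, bravo, alpha, india, bravo, hotel]
i=0: L=hotel=BASE, R=echo -> take RIGHT -> echo
i=1: L=golf, R=bravo=BASE -> take LEFT -> golf
i=2: L=golf=BASE, R=alpha -> take RIGHT -> alpha
i=3: L=alpha, R=india=BASE -> take LEFT -> alpha
i=4: L=bravo R=bravo -> agree -> bravo
i=5: BASE=echo L=charlie R=hotel all differ -> CONFLICT
Index 5 -> CONFLICT

Answer: CONFLICT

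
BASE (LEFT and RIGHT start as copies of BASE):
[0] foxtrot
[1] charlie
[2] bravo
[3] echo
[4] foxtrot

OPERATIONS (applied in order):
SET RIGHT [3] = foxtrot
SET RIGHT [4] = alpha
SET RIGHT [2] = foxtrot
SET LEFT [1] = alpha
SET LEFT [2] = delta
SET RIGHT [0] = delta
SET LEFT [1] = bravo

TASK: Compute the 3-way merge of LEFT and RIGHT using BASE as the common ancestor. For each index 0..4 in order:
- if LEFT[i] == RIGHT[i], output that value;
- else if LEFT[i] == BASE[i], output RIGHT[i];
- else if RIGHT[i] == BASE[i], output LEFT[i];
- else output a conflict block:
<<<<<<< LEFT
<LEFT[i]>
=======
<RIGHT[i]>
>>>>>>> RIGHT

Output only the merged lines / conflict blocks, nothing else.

Answer: delta
bravo
<<<<<<< LEFT
delta
=======
foxtrot
>>>>>>> RIGHT
foxtrot
alpha

Derivation:
Final LEFT:  [foxtrot, bravo, delta, echo, foxtrot]
Final RIGHT: [delta, charlie, foxtrot, foxtrot, alpha]
i=0: L=foxtrot=BASE, R=delta -> take RIGHT -> delta
i=1: L=bravo, R=charlie=BASE -> take LEFT -> bravo
i=2: BASE=bravo L=delta R=foxtrot all differ -> CONFLICT
i=3: L=echo=BASE, R=foxtrot -> take RIGHT -> foxtrot
i=4: L=foxtrot=BASE, R=alpha -> take RIGHT -> alpha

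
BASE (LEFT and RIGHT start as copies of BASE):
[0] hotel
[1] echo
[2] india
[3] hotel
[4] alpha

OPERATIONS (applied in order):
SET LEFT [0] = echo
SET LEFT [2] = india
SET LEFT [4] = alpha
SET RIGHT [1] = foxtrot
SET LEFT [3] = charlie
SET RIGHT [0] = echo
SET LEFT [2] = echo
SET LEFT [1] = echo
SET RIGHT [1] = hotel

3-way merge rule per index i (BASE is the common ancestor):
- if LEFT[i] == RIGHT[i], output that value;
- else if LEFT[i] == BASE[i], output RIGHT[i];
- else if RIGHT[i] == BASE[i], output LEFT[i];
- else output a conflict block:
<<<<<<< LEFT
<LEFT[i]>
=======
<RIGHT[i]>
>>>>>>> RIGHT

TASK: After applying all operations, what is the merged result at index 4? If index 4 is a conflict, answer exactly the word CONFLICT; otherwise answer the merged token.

Final LEFT:  [echo, echo, echo, charlie, alpha]
Final RIGHT: [echo, hotel, india, hotel, alpha]
i=0: L=echo R=echo -> agree -> echo
i=1: L=echo=BASE, R=hotel -> take RIGHT -> hotel
i=2: L=echo, R=india=BASE -> take LEFT -> echo
i=3: L=charlie, R=hotel=BASE -> take LEFT -> charlie
i=4: L=alpha R=alpha -> agree -> alpha
Index 4 -> alpha

Answer: alpha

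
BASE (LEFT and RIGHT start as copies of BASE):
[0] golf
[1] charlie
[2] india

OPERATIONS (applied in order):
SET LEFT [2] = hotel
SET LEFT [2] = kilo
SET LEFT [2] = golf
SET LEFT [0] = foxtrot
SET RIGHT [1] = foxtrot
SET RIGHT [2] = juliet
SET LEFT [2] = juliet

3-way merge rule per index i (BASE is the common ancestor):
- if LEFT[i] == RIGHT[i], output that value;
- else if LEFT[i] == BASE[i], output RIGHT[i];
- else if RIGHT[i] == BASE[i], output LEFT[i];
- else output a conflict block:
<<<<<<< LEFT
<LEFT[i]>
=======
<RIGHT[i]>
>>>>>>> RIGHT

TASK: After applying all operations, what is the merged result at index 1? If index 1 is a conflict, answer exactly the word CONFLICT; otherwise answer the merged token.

Answer: foxtrot

Derivation:
Final LEFT:  [foxtrot, charlie, juliet]
Final RIGHT: [golf, foxtrot, juliet]
i=0: L=foxtrot, R=golf=BASE -> take LEFT -> foxtrot
i=1: L=charlie=BASE, R=foxtrot -> take RIGHT -> foxtrot
i=2: L=juliet R=juliet -> agree -> juliet
Index 1 -> foxtrot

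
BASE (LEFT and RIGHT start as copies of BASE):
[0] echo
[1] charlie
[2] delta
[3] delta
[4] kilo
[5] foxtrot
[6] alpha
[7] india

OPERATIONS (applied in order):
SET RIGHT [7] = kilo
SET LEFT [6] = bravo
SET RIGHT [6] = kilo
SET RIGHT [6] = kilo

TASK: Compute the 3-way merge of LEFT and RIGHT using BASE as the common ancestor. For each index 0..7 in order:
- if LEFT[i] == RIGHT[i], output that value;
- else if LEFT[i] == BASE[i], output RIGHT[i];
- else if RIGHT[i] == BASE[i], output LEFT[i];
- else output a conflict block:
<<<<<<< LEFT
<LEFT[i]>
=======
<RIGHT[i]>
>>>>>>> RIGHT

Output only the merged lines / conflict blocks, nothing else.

Final LEFT:  [echo, charlie, delta, delta, kilo, foxtrot, bravo, india]
Final RIGHT: [echo, charlie, delta, delta, kilo, foxtrot, kilo, kilo]
i=0: L=echo R=echo -> agree -> echo
i=1: L=charlie R=charlie -> agree -> charlie
i=2: L=delta R=delta -> agree -> delta
i=3: L=delta R=delta -> agree -> delta
i=4: L=kilo R=kilo -> agree -> kilo
i=5: L=foxtrot R=foxtrot -> agree -> foxtrot
i=6: BASE=alpha L=bravo R=kilo all differ -> CONFLICT
i=7: L=india=BASE, R=kilo -> take RIGHT -> kilo

Answer: echo
charlie
delta
delta
kilo
foxtrot
<<<<<<< LEFT
bravo
=======
kilo
>>>>>>> RIGHT
kilo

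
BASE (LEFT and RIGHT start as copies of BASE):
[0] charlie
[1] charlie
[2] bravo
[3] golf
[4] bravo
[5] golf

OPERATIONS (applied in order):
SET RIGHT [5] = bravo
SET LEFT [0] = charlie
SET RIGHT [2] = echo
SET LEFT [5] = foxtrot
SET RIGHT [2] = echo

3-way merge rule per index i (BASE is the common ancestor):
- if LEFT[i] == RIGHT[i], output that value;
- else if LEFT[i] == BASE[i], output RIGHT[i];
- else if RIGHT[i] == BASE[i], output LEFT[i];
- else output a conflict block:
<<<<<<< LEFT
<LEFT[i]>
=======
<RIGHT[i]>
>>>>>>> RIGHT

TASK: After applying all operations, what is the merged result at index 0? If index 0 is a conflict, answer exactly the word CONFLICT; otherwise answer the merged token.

Answer: charlie

Derivation:
Final LEFT:  [charlie, charlie, bravo, golf, bravo, foxtrot]
Final RIGHT: [charlie, charlie, echo, golf, bravo, bravo]
i=0: L=charlie R=charlie -> agree -> charlie
i=1: L=charlie R=charlie -> agree -> charlie
i=2: L=bravo=BASE, R=echo -> take RIGHT -> echo
i=3: L=golf R=golf -> agree -> golf
i=4: L=bravo R=bravo -> agree -> bravo
i=5: BASE=golf L=foxtrot R=bravo all differ -> CONFLICT
Index 0 -> charlie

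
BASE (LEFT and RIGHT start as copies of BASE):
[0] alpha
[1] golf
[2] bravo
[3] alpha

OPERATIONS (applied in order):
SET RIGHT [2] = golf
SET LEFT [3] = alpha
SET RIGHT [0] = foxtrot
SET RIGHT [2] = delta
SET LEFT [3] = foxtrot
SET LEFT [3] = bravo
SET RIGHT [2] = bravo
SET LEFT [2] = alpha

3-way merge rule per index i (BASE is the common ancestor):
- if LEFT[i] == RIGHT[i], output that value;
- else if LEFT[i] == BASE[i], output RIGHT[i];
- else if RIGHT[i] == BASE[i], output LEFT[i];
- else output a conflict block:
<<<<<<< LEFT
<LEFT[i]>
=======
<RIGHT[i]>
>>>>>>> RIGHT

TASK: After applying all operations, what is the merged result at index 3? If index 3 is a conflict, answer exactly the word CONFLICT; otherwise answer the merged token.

Answer: bravo

Derivation:
Final LEFT:  [alpha, golf, alpha, bravo]
Final RIGHT: [foxtrot, golf, bravo, alpha]
i=0: L=alpha=BASE, R=foxtrot -> take RIGHT -> foxtrot
i=1: L=golf R=golf -> agree -> golf
i=2: L=alpha, R=bravo=BASE -> take LEFT -> alpha
i=3: L=bravo, R=alpha=BASE -> take LEFT -> bravo
Index 3 -> bravo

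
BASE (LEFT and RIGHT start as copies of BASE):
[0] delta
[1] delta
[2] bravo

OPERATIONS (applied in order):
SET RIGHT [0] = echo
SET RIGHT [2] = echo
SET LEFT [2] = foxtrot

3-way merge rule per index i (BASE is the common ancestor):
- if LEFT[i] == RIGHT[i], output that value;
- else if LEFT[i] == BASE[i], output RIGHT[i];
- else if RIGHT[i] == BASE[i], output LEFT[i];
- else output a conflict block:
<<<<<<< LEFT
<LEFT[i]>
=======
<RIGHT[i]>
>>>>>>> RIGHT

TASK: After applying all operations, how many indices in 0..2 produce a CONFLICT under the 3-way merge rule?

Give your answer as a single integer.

Answer: 1

Derivation:
Final LEFT:  [delta, delta, foxtrot]
Final RIGHT: [echo, delta, echo]
i=0: L=delta=BASE, R=echo -> take RIGHT -> echo
i=1: L=delta R=delta -> agree -> delta
i=2: BASE=bravo L=foxtrot R=echo all differ -> CONFLICT
Conflict count: 1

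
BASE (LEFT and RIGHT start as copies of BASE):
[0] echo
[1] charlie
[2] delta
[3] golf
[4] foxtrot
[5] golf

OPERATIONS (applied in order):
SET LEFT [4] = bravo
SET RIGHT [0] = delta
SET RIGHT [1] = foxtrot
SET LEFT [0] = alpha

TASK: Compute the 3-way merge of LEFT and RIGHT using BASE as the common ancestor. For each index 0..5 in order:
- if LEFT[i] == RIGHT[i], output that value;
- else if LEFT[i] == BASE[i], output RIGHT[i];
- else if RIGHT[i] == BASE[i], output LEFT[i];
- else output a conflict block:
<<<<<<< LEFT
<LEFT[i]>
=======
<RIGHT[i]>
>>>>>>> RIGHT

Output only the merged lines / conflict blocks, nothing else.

Final LEFT:  [alpha, charlie, delta, golf, bravo, golf]
Final RIGHT: [delta, foxtrot, delta, golf, foxtrot, golf]
i=0: BASE=echo L=alpha R=delta all differ -> CONFLICT
i=1: L=charlie=BASE, R=foxtrot -> take RIGHT -> foxtrot
i=2: L=delta R=delta -> agree -> delta
i=3: L=golf R=golf -> agree -> golf
i=4: L=bravo, R=foxtrot=BASE -> take LEFT -> bravo
i=5: L=golf R=golf -> agree -> golf

Answer: <<<<<<< LEFT
alpha
=======
delta
>>>>>>> RIGHT
foxtrot
delta
golf
bravo
golf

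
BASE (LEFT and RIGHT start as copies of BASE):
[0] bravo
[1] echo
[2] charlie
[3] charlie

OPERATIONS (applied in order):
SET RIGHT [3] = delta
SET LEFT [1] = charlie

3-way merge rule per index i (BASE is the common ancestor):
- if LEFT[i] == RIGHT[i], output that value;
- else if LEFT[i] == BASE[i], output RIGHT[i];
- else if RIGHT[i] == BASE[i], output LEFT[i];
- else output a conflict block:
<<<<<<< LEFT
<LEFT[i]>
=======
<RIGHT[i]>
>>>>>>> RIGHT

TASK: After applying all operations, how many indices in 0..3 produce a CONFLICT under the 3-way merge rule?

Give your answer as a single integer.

Final LEFT:  [bravo, charlie, charlie, charlie]
Final RIGHT: [bravo, echo, charlie, delta]
i=0: L=bravo R=bravo -> agree -> bravo
i=1: L=charlie, R=echo=BASE -> take LEFT -> charlie
i=2: L=charlie R=charlie -> agree -> charlie
i=3: L=charlie=BASE, R=delta -> take RIGHT -> delta
Conflict count: 0

Answer: 0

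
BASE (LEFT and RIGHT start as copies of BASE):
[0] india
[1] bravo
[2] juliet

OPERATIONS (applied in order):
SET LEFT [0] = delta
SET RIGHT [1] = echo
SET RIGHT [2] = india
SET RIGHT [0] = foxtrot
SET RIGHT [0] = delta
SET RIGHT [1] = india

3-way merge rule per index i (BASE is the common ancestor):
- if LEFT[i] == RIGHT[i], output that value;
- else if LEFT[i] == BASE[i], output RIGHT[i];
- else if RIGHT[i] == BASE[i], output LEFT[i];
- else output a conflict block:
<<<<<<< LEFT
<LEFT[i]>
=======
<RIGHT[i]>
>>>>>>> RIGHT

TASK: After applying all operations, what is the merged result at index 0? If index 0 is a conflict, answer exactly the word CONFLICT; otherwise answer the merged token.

Answer: delta

Derivation:
Final LEFT:  [delta, bravo, juliet]
Final RIGHT: [delta, india, india]
i=0: L=delta R=delta -> agree -> delta
i=1: L=bravo=BASE, R=india -> take RIGHT -> india
i=2: L=juliet=BASE, R=india -> take RIGHT -> india
Index 0 -> delta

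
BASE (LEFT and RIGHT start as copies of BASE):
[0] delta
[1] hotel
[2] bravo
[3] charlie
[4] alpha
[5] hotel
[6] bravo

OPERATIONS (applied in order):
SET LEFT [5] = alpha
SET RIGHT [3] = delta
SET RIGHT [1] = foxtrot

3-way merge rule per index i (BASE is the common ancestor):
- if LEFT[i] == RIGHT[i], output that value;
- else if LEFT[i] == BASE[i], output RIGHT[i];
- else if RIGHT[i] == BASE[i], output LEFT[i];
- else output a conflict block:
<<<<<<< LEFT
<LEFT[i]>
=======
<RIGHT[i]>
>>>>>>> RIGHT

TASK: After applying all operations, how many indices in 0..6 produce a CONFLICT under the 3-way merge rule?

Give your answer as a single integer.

Final LEFT:  [delta, hotel, bravo, charlie, alpha, alpha, bravo]
Final RIGHT: [delta, foxtrot, bravo, delta, alpha, hotel, bravo]
i=0: L=delta R=delta -> agree -> delta
i=1: L=hotel=BASE, R=foxtrot -> take RIGHT -> foxtrot
i=2: L=bravo R=bravo -> agree -> bravo
i=3: L=charlie=BASE, R=delta -> take RIGHT -> delta
i=4: L=alpha R=alpha -> agree -> alpha
i=5: L=alpha, R=hotel=BASE -> take LEFT -> alpha
i=6: L=bravo R=bravo -> agree -> bravo
Conflict count: 0

Answer: 0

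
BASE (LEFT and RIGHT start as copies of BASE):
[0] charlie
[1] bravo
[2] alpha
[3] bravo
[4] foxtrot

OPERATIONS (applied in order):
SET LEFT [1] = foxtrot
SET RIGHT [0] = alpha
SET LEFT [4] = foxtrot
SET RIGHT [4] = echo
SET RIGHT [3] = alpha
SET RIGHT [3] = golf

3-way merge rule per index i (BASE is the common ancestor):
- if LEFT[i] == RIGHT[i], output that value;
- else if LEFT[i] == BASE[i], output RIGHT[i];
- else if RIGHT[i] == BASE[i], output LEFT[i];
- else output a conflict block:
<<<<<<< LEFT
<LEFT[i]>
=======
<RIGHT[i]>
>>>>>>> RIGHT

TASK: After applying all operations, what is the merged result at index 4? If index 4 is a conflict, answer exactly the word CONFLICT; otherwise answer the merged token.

Final LEFT:  [charlie, foxtrot, alpha, bravo, foxtrot]
Final RIGHT: [alpha, bravo, alpha, golf, echo]
i=0: L=charlie=BASE, R=alpha -> take RIGHT -> alpha
i=1: L=foxtrot, R=bravo=BASE -> take LEFT -> foxtrot
i=2: L=alpha R=alpha -> agree -> alpha
i=3: L=bravo=BASE, R=golf -> take RIGHT -> golf
i=4: L=foxtrot=BASE, R=echo -> take RIGHT -> echo
Index 4 -> echo

Answer: echo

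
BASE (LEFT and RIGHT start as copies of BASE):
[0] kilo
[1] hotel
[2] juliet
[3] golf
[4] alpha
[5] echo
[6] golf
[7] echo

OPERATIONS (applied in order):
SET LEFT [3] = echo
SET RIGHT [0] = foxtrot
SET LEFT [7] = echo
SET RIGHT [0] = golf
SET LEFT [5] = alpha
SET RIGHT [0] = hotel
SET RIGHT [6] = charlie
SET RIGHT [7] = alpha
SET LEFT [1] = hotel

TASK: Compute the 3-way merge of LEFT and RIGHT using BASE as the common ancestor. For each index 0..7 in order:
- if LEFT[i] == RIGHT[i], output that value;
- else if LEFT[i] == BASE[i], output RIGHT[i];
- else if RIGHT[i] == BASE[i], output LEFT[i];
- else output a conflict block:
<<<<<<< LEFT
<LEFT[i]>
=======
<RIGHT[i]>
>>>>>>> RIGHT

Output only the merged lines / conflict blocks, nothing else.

Answer: hotel
hotel
juliet
echo
alpha
alpha
charlie
alpha

Derivation:
Final LEFT:  [kilo, hotel, juliet, echo, alpha, alpha, golf, echo]
Final RIGHT: [hotel, hotel, juliet, golf, alpha, echo, charlie, alpha]
i=0: L=kilo=BASE, R=hotel -> take RIGHT -> hotel
i=1: L=hotel R=hotel -> agree -> hotel
i=2: L=juliet R=juliet -> agree -> juliet
i=3: L=echo, R=golf=BASE -> take LEFT -> echo
i=4: L=alpha R=alpha -> agree -> alpha
i=5: L=alpha, R=echo=BASE -> take LEFT -> alpha
i=6: L=golf=BASE, R=charlie -> take RIGHT -> charlie
i=7: L=echo=BASE, R=alpha -> take RIGHT -> alpha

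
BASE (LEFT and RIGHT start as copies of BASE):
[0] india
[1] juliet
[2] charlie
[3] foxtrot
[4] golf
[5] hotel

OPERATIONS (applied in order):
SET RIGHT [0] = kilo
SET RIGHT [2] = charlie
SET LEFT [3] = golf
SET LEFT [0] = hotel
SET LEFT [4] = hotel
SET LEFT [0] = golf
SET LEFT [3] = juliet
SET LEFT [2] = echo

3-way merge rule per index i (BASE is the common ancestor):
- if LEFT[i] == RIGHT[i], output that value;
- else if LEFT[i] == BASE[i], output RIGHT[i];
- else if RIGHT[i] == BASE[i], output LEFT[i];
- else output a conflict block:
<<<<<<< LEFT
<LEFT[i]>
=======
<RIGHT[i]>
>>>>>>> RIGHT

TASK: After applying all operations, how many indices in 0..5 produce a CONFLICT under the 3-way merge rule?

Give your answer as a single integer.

Answer: 1

Derivation:
Final LEFT:  [golf, juliet, echo, juliet, hotel, hotel]
Final RIGHT: [kilo, juliet, charlie, foxtrot, golf, hotel]
i=0: BASE=india L=golf R=kilo all differ -> CONFLICT
i=1: L=juliet R=juliet -> agree -> juliet
i=2: L=echo, R=charlie=BASE -> take LEFT -> echo
i=3: L=juliet, R=foxtrot=BASE -> take LEFT -> juliet
i=4: L=hotel, R=golf=BASE -> take LEFT -> hotel
i=5: L=hotel R=hotel -> agree -> hotel
Conflict count: 1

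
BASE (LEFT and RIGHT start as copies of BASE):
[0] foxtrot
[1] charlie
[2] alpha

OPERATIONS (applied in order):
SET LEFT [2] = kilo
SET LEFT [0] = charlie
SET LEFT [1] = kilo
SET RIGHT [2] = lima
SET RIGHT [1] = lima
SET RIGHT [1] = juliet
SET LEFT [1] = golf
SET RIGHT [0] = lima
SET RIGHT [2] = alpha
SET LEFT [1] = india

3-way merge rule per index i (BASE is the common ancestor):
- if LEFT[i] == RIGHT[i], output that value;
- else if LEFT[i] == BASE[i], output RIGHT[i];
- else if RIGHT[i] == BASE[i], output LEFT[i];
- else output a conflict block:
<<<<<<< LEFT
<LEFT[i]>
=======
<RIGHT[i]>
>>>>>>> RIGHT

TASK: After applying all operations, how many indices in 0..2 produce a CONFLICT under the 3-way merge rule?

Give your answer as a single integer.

Final LEFT:  [charlie, india, kilo]
Final RIGHT: [lima, juliet, alpha]
i=0: BASE=foxtrot L=charlie R=lima all differ -> CONFLICT
i=1: BASE=charlie L=india R=juliet all differ -> CONFLICT
i=2: L=kilo, R=alpha=BASE -> take LEFT -> kilo
Conflict count: 2

Answer: 2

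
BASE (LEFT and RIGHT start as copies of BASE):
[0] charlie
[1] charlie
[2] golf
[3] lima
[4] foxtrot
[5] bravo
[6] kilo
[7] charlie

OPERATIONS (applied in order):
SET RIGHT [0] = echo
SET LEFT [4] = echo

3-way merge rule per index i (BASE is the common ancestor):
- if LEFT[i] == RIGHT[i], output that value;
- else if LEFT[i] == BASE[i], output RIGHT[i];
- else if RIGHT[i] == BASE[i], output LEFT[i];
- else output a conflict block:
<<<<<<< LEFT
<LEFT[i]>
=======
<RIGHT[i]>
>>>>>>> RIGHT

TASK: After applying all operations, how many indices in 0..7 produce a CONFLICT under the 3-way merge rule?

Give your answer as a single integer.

Final LEFT:  [charlie, charlie, golf, lima, echo, bravo, kilo, charlie]
Final RIGHT: [echo, charlie, golf, lima, foxtrot, bravo, kilo, charlie]
i=0: L=charlie=BASE, R=echo -> take RIGHT -> echo
i=1: L=charlie R=charlie -> agree -> charlie
i=2: L=golf R=golf -> agree -> golf
i=3: L=lima R=lima -> agree -> lima
i=4: L=echo, R=foxtrot=BASE -> take LEFT -> echo
i=5: L=bravo R=bravo -> agree -> bravo
i=6: L=kilo R=kilo -> agree -> kilo
i=7: L=charlie R=charlie -> agree -> charlie
Conflict count: 0

Answer: 0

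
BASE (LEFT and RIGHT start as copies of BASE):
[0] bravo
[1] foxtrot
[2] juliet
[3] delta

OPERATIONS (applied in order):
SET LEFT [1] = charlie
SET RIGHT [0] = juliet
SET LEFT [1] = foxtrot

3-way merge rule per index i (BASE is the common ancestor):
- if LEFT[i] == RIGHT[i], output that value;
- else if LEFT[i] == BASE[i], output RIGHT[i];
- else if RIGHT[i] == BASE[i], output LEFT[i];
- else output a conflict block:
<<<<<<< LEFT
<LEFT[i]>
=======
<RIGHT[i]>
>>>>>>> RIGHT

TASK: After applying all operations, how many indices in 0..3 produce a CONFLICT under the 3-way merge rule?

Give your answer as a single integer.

Answer: 0

Derivation:
Final LEFT:  [bravo, foxtrot, juliet, delta]
Final RIGHT: [juliet, foxtrot, juliet, delta]
i=0: L=bravo=BASE, R=juliet -> take RIGHT -> juliet
i=1: L=foxtrot R=foxtrot -> agree -> foxtrot
i=2: L=juliet R=juliet -> agree -> juliet
i=3: L=delta R=delta -> agree -> delta
Conflict count: 0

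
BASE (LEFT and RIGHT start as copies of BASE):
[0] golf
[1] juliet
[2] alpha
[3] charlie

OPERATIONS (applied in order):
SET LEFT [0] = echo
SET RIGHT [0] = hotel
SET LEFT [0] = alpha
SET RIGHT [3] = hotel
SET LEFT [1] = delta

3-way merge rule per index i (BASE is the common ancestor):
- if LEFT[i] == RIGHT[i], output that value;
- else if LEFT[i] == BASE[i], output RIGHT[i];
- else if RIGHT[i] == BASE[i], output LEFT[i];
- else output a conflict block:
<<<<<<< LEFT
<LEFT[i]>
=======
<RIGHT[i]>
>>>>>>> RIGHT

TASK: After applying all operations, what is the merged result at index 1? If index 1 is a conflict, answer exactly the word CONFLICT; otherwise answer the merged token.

Answer: delta

Derivation:
Final LEFT:  [alpha, delta, alpha, charlie]
Final RIGHT: [hotel, juliet, alpha, hotel]
i=0: BASE=golf L=alpha R=hotel all differ -> CONFLICT
i=1: L=delta, R=juliet=BASE -> take LEFT -> delta
i=2: L=alpha R=alpha -> agree -> alpha
i=3: L=charlie=BASE, R=hotel -> take RIGHT -> hotel
Index 1 -> delta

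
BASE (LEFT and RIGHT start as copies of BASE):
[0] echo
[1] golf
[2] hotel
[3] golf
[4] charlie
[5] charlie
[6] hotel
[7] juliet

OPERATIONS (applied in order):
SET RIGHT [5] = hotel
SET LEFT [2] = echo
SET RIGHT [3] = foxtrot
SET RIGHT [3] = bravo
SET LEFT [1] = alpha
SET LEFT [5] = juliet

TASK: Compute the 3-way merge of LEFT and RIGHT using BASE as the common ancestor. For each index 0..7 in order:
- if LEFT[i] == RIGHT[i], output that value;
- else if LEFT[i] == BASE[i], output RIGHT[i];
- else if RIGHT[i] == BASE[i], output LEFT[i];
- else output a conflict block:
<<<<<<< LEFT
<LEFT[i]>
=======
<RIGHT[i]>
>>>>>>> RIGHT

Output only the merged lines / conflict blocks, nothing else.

Final LEFT:  [echo, alpha, echo, golf, charlie, juliet, hotel, juliet]
Final RIGHT: [echo, golf, hotel, bravo, charlie, hotel, hotel, juliet]
i=0: L=echo R=echo -> agree -> echo
i=1: L=alpha, R=golf=BASE -> take LEFT -> alpha
i=2: L=echo, R=hotel=BASE -> take LEFT -> echo
i=3: L=golf=BASE, R=bravo -> take RIGHT -> bravo
i=4: L=charlie R=charlie -> agree -> charlie
i=5: BASE=charlie L=juliet R=hotel all differ -> CONFLICT
i=6: L=hotel R=hotel -> agree -> hotel
i=7: L=juliet R=juliet -> agree -> juliet

Answer: echo
alpha
echo
bravo
charlie
<<<<<<< LEFT
juliet
=======
hotel
>>>>>>> RIGHT
hotel
juliet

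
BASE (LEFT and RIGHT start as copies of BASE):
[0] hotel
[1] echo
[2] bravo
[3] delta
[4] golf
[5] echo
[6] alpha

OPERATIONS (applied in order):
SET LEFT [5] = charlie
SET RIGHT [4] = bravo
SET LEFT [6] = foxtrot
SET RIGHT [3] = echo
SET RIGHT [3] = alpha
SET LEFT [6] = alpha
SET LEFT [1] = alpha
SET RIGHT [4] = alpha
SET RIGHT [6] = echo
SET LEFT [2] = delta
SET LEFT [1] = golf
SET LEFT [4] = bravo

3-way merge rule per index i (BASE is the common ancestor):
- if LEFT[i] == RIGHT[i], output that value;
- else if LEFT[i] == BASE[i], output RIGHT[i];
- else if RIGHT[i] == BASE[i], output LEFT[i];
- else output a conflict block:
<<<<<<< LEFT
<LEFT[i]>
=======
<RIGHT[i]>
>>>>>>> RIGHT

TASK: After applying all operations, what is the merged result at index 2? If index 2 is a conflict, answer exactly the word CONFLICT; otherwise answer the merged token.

Final LEFT:  [hotel, golf, delta, delta, bravo, charlie, alpha]
Final RIGHT: [hotel, echo, bravo, alpha, alpha, echo, echo]
i=0: L=hotel R=hotel -> agree -> hotel
i=1: L=golf, R=echo=BASE -> take LEFT -> golf
i=2: L=delta, R=bravo=BASE -> take LEFT -> delta
i=3: L=delta=BASE, R=alpha -> take RIGHT -> alpha
i=4: BASE=golf L=bravo R=alpha all differ -> CONFLICT
i=5: L=charlie, R=echo=BASE -> take LEFT -> charlie
i=6: L=alpha=BASE, R=echo -> take RIGHT -> echo
Index 2 -> delta

Answer: delta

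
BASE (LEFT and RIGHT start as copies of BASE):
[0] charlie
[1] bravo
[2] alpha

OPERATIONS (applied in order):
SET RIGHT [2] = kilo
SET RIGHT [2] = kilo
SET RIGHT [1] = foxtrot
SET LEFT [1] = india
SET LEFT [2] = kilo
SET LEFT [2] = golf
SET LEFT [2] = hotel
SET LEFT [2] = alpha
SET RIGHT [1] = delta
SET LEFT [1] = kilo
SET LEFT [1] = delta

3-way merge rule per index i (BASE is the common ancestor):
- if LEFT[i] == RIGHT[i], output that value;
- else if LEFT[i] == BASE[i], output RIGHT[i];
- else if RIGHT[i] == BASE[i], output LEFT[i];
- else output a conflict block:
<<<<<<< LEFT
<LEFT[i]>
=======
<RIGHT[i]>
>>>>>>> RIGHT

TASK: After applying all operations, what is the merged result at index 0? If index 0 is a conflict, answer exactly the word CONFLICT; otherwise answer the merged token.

Final LEFT:  [charlie, delta, alpha]
Final RIGHT: [charlie, delta, kilo]
i=0: L=charlie R=charlie -> agree -> charlie
i=1: L=delta R=delta -> agree -> delta
i=2: L=alpha=BASE, R=kilo -> take RIGHT -> kilo
Index 0 -> charlie

Answer: charlie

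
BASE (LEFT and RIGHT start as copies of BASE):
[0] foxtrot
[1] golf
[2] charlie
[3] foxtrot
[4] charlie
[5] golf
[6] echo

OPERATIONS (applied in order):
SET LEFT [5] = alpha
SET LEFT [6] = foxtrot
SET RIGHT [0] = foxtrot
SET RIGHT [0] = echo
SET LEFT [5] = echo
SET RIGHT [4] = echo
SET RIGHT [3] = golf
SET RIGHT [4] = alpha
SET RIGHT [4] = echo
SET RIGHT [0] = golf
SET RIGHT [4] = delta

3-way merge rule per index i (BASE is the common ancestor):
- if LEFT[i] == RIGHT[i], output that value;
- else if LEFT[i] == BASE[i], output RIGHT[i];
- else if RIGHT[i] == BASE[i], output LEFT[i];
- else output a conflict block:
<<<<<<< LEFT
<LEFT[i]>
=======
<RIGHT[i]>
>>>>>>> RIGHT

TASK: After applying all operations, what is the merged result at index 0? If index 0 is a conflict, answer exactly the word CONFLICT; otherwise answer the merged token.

Final LEFT:  [foxtrot, golf, charlie, foxtrot, charlie, echo, foxtrot]
Final RIGHT: [golf, golf, charlie, golf, delta, golf, echo]
i=0: L=foxtrot=BASE, R=golf -> take RIGHT -> golf
i=1: L=golf R=golf -> agree -> golf
i=2: L=charlie R=charlie -> agree -> charlie
i=3: L=foxtrot=BASE, R=golf -> take RIGHT -> golf
i=4: L=charlie=BASE, R=delta -> take RIGHT -> delta
i=5: L=echo, R=golf=BASE -> take LEFT -> echo
i=6: L=foxtrot, R=echo=BASE -> take LEFT -> foxtrot
Index 0 -> golf

Answer: golf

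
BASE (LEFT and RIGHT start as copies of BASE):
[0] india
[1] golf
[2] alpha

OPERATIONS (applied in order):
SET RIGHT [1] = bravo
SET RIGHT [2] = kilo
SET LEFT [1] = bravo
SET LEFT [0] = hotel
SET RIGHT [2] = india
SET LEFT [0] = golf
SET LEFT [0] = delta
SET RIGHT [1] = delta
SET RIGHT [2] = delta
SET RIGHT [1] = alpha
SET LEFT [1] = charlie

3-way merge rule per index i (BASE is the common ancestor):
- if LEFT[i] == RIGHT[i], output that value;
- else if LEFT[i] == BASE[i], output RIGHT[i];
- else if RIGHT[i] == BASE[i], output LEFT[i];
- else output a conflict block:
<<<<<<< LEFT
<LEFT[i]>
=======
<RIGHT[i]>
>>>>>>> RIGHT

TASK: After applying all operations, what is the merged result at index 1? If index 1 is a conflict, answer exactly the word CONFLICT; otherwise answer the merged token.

Answer: CONFLICT

Derivation:
Final LEFT:  [delta, charlie, alpha]
Final RIGHT: [india, alpha, delta]
i=0: L=delta, R=india=BASE -> take LEFT -> delta
i=1: BASE=golf L=charlie R=alpha all differ -> CONFLICT
i=2: L=alpha=BASE, R=delta -> take RIGHT -> delta
Index 1 -> CONFLICT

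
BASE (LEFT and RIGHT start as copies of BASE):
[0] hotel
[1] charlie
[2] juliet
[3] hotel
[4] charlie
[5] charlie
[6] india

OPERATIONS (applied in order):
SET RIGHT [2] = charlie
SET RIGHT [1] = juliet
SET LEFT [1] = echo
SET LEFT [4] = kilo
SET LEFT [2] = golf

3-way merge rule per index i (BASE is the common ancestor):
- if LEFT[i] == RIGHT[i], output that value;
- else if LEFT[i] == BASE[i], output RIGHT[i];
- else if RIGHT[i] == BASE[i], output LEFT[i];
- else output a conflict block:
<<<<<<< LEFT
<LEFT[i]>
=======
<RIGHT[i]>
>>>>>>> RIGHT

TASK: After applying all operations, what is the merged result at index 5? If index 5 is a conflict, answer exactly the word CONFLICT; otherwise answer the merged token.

Final LEFT:  [hotel, echo, golf, hotel, kilo, charlie, india]
Final RIGHT: [hotel, juliet, charlie, hotel, charlie, charlie, india]
i=0: L=hotel R=hotel -> agree -> hotel
i=1: BASE=charlie L=echo R=juliet all differ -> CONFLICT
i=2: BASE=juliet L=golf R=charlie all differ -> CONFLICT
i=3: L=hotel R=hotel -> agree -> hotel
i=4: L=kilo, R=charlie=BASE -> take LEFT -> kilo
i=5: L=charlie R=charlie -> agree -> charlie
i=6: L=india R=india -> agree -> india
Index 5 -> charlie

Answer: charlie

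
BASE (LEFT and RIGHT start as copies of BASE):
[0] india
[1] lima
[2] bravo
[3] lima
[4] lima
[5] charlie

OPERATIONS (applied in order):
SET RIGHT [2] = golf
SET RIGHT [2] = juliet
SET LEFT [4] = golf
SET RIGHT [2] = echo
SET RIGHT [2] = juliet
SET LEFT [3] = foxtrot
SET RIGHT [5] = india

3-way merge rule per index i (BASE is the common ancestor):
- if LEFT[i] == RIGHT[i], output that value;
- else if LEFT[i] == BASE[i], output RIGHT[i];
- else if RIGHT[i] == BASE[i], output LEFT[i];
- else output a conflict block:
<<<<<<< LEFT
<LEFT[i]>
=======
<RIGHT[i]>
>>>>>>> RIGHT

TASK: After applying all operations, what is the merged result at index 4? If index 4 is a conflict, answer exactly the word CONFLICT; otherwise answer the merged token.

Final LEFT:  [india, lima, bravo, foxtrot, golf, charlie]
Final RIGHT: [india, lima, juliet, lima, lima, india]
i=0: L=india R=india -> agree -> india
i=1: L=lima R=lima -> agree -> lima
i=2: L=bravo=BASE, R=juliet -> take RIGHT -> juliet
i=3: L=foxtrot, R=lima=BASE -> take LEFT -> foxtrot
i=4: L=golf, R=lima=BASE -> take LEFT -> golf
i=5: L=charlie=BASE, R=india -> take RIGHT -> india
Index 4 -> golf

Answer: golf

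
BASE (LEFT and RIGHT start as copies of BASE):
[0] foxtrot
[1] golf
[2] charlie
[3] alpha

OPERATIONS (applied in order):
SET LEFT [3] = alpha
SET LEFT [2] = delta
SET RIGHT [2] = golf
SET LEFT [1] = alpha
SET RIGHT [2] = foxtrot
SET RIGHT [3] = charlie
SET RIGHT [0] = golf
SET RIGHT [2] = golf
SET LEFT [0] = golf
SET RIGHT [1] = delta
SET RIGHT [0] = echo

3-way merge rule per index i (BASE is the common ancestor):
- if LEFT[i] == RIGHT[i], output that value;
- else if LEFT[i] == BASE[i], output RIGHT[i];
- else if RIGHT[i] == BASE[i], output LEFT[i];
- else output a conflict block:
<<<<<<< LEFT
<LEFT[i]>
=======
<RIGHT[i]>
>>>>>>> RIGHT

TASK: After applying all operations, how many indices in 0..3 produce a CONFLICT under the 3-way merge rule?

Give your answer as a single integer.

Answer: 3

Derivation:
Final LEFT:  [golf, alpha, delta, alpha]
Final RIGHT: [echo, delta, golf, charlie]
i=0: BASE=foxtrot L=golf R=echo all differ -> CONFLICT
i=1: BASE=golf L=alpha R=delta all differ -> CONFLICT
i=2: BASE=charlie L=delta R=golf all differ -> CONFLICT
i=3: L=alpha=BASE, R=charlie -> take RIGHT -> charlie
Conflict count: 3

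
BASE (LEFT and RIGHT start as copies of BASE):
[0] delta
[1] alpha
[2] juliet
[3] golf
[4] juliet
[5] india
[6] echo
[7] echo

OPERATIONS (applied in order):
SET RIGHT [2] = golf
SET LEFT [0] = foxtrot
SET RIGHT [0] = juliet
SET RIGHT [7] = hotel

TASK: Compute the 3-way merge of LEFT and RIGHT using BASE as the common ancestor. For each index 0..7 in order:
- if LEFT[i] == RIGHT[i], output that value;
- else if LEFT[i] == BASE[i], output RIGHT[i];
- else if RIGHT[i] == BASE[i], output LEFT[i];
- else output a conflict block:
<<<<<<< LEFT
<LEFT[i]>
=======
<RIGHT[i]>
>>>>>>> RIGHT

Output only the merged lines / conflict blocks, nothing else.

Answer: <<<<<<< LEFT
foxtrot
=======
juliet
>>>>>>> RIGHT
alpha
golf
golf
juliet
india
echo
hotel

Derivation:
Final LEFT:  [foxtrot, alpha, juliet, golf, juliet, india, echo, echo]
Final RIGHT: [juliet, alpha, golf, golf, juliet, india, echo, hotel]
i=0: BASE=delta L=foxtrot R=juliet all differ -> CONFLICT
i=1: L=alpha R=alpha -> agree -> alpha
i=2: L=juliet=BASE, R=golf -> take RIGHT -> golf
i=3: L=golf R=golf -> agree -> golf
i=4: L=juliet R=juliet -> agree -> juliet
i=5: L=india R=india -> agree -> india
i=6: L=echo R=echo -> agree -> echo
i=7: L=echo=BASE, R=hotel -> take RIGHT -> hotel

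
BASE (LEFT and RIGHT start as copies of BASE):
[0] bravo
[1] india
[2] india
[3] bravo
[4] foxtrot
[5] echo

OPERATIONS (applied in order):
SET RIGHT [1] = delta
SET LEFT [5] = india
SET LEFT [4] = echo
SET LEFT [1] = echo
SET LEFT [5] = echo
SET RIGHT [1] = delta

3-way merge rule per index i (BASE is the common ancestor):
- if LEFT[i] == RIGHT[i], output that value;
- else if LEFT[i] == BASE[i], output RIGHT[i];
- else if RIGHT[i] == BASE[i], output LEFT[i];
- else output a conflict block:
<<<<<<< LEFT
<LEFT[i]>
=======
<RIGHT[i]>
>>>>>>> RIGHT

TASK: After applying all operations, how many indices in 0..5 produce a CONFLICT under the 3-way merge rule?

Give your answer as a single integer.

Answer: 1

Derivation:
Final LEFT:  [bravo, echo, india, bravo, echo, echo]
Final RIGHT: [bravo, delta, india, bravo, foxtrot, echo]
i=0: L=bravo R=bravo -> agree -> bravo
i=1: BASE=india L=echo R=delta all differ -> CONFLICT
i=2: L=india R=india -> agree -> india
i=3: L=bravo R=bravo -> agree -> bravo
i=4: L=echo, R=foxtrot=BASE -> take LEFT -> echo
i=5: L=echo R=echo -> agree -> echo
Conflict count: 1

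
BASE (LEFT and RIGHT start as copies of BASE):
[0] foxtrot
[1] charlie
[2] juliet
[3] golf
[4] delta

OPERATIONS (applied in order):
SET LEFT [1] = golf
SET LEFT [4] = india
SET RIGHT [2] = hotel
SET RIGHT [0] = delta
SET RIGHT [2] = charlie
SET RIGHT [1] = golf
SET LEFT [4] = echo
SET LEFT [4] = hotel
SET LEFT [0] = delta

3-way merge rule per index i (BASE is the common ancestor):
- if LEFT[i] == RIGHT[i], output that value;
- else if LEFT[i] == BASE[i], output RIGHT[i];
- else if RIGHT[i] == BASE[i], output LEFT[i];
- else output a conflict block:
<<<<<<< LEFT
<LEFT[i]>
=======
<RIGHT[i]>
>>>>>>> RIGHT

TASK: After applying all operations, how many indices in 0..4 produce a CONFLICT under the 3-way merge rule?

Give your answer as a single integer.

Final LEFT:  [delta, golf, juliet, golf, hotel]
Final RIGHT: [delta, golf, charlie, golf, delta]
i=0: L=delta R=delta -> agree -> delta
i=1: L=golf R=golf -> agree -> golf
i=2: L=juliet=BASE, R=charlie -> take RIGHT -> charlie
i=3: L=golf R=golf -> agree -> golf
i=4: L=hotel, R=delta=BASE -> take LEFT -> hotel
Conflict count: 0

Answer: 0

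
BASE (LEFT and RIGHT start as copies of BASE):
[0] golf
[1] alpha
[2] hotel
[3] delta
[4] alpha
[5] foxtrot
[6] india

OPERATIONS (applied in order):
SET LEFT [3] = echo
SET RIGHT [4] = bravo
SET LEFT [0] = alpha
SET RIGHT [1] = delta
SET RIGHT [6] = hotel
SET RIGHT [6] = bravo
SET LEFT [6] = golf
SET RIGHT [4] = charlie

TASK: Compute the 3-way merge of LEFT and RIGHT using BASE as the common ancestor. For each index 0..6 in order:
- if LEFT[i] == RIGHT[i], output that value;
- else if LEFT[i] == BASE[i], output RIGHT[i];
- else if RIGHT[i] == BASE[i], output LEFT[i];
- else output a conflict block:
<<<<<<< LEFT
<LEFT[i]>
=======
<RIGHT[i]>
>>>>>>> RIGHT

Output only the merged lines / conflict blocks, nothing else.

Final LEFT:  [alpha, alpha, hotel, echo, alpha, foxtrot, golf]
Final RIGHT: [golf, delta, hotel, delta, charlie, foxtrot, bravo]
i=0: L=alpha, R=golf=BASE -> take LEFT -> alpha
i=1: L=alpha=BASE, R=delta -> take RIGHT -> delta
i=2: L=hotel R=hotel -> agree -> hotel
i=3: L=echo, R=delta=BASE -> take LEFT -> echo
i=4: L=alpha=BASE, R=charlie -> take RIGHT -> charlie
i=5: L=foxtrot R=foxtrot -> agree -> foxtrot
i=6: BASE=india L=golf R=bravo all differ -> CONFLICT

Answer: alpha
delta
hotel
echo
charlie
foxtrot
<<<<<<< LEFT
golf
=======
bravo
>>>>>>> RIGHT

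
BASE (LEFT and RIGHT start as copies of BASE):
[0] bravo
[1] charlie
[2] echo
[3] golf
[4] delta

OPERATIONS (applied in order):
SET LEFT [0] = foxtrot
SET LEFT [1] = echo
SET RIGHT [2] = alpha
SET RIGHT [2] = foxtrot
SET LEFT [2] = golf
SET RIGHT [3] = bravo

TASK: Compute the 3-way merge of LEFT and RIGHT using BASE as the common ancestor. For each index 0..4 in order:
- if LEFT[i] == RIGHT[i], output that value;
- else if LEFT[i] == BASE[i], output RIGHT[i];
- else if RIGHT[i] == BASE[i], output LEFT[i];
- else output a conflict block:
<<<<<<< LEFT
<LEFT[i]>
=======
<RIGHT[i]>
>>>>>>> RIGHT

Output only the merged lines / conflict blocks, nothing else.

Final LEFT:  [foxtrot, echo, golf, golf, delta]
Final RIGHT: [bravo, charlie, foxtrot, bravo, delta]
i=0: L=foxtrot, R=bravo=BASE -> take LEFT -> foxtrot
i=1: L=echo, R=charlie=BASE -> take LEFT -> echo
i=2: BASE=echo L=golf R=foxtrot all differ -> CONFLICT
i=3: L=golf=BASE, R=bravo -> take RIGHT -> bravo
i=4: L=delta R=delta -> agree -> delta

Answer: foxtrot
echo
<<<<<<< LEFT
golf
=======
foxtrot
>>>>>>> RIGHT
bravo
delta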